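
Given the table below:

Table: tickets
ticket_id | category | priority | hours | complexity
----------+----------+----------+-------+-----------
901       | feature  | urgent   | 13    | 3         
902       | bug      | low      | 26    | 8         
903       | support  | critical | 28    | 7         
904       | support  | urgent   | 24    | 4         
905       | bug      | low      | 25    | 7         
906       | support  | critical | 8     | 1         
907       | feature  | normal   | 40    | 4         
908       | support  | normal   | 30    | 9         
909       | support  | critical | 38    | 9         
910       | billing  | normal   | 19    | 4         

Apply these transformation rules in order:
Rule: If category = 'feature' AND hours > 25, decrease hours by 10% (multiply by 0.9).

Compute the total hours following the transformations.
247.0

Step 1: Find records where category = 'feature' AND hours > 25
Step 2: 1 records match, summing to 40
Step 3: After multiplier: 40 × 0.9 = 36.0
Step 4: Unaffected records sum: 211
Step 5: Final sum = 36.0 + 211 = 247.0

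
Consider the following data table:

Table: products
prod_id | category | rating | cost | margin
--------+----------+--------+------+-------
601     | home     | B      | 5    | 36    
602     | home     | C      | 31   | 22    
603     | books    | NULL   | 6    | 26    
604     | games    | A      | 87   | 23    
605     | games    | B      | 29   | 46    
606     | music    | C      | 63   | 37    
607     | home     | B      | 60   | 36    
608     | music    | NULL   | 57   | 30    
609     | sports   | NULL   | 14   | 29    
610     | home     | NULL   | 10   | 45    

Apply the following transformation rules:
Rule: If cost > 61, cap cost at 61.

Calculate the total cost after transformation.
334

Step 1: 2 records have cost > 61
Step 2: These records originally summed to 150
Step 3: After capping: 2 × 61 = 122
Step 4: Unaffected records sum: 212
Step 5: Final sum = 122 + 212 = 334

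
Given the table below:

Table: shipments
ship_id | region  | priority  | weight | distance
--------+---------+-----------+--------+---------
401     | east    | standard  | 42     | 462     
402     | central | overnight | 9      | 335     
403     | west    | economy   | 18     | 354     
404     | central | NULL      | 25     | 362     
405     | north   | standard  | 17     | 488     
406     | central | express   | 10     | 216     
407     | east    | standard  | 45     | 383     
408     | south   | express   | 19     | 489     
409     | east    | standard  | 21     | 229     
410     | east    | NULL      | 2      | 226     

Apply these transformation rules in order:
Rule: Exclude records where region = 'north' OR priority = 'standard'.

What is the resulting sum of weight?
83

Step 1: Find records where region = 'north' OR priority = 'standard'
Step 2: 4 records match, summing to 125
Step 3: Original sum: 208
Step 4: Remaining sum = 208 - 125 = 83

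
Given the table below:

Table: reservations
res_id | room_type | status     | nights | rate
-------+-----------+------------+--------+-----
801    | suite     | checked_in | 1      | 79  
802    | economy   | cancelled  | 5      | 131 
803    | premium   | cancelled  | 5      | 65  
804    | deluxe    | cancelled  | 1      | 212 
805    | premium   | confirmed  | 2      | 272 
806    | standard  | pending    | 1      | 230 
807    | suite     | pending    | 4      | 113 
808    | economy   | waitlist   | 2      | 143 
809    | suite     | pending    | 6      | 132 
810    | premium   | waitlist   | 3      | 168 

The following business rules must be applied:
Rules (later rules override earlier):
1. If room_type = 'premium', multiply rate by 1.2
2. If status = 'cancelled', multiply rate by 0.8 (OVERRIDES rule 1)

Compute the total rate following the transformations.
1551.4

Step 1: Rule 2 takes priority for records with status = 'cancelled'
  - 3 records: 408 × 0.8 = 326.4
Step 2: Rule 1 applies to remaining records with room_type = 'premium'
  - 2 records: 440 × 1.2 = 528.0
Step 3: Other records unchanged: 697
Step 4: Final sum = 326.4 + 528.0 + 697 = 1551.4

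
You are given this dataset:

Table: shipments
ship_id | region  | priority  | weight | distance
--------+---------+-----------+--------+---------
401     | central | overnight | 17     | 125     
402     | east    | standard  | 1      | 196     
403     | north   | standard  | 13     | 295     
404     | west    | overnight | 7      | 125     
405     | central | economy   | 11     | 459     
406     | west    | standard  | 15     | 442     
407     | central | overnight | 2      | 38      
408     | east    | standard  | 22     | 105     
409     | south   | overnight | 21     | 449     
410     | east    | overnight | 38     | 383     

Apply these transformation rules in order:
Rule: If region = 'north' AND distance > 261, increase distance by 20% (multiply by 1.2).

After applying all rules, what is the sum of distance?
2676.0

Step 1: Find records where region = 'north' AND distance > 261
Step 2: 1 records match, summing to 295
Step 3: After multiplier: 295 × 1.2 = 354.0
Step 4: Unaffected records sum: 2322
Step 5: Final sum = 354.0 + 2322 = 2676.0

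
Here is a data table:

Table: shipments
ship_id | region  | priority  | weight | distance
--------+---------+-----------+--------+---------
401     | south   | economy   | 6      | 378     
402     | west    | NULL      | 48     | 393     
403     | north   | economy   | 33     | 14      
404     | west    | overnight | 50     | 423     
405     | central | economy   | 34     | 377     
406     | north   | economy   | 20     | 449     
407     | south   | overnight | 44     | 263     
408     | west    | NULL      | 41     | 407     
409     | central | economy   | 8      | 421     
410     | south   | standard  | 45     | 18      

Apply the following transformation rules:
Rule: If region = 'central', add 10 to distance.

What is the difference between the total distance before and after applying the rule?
20

Step 1: Original sum of distance = 3143
Step 2: 2 records have region = 'central'
Step 3: Each affected record changes by 10
Step 4: Total change = 2 × 10 = 20
Step 5: New sum = 3143 + 20 = 3163
Step 6: Difference = |3163 - 3143| = 20
        (Sum increased by 20)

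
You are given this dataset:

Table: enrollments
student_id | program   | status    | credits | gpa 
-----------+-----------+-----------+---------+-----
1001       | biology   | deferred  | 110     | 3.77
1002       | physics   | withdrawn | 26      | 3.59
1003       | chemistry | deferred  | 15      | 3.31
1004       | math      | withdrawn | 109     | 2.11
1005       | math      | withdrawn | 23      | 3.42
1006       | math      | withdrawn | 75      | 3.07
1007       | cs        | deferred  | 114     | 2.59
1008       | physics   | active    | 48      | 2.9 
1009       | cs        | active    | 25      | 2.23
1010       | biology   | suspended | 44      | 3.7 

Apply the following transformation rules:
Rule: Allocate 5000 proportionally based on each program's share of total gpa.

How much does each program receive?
biology: 1217.01, chemistry: 539.26, cs: 785.27, math: 1401.11, physics: 1057.35

Step 1: Calculate total gpa = 30.69
Step 2: Calculate each program's proportion:
  biology: 7.47/30.69 = 24.34% → 1217.01
  chemistry: 3.31/30.69 = 10.79% → 539.26
  cs: 4.82/30.69 = 15.71% → 785.27
  math: 8.6/30.69 = 28.02% → 1401.11
  physics: 6.49/30.69 = 21.15% → 1057.35
Step 3: Verify: sum of allocations ≈ 5000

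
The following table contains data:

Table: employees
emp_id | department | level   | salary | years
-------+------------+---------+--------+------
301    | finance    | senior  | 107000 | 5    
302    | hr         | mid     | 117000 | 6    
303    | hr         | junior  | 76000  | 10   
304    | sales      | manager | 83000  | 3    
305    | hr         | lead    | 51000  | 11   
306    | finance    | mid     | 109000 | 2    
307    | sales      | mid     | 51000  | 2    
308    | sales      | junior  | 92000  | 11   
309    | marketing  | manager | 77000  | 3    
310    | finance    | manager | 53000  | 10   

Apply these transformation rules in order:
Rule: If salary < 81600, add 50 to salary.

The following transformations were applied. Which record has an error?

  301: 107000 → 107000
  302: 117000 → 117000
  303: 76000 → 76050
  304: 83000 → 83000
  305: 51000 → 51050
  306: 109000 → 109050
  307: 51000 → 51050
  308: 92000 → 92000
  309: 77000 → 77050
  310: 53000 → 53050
Record 306 has an error. The correct transformed value should be 109000, not 109050.

Step 1: Check each record against the rule
Step 2: Record 306 has salary = 109000
Step 3: Since 109000 >= 81600, the bonus should not have been applied
Step 4: Correct value = 109000, but claimed value = 109050
Conclusion: Record 306 has the error.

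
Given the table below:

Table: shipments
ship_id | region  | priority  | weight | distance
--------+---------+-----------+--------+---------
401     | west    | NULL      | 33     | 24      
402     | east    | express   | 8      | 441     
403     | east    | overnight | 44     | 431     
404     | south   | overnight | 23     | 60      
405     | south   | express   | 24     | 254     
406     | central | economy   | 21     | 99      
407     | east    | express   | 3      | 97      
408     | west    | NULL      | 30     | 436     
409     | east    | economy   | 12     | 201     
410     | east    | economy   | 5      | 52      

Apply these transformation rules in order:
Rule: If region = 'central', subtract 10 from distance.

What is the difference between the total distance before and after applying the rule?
10

Step 1: Original sum of distance = 2095
Step 2: 1 records have region = 'central'
Step 3: Each affected record changes by -10
Step 4: Total change = 1 × -10 = -10
Step 5: New sum = 2095 + -10 = 2085
Step 6: Difference = |2085 - 2095| = 10
        (Sum decreased by 10)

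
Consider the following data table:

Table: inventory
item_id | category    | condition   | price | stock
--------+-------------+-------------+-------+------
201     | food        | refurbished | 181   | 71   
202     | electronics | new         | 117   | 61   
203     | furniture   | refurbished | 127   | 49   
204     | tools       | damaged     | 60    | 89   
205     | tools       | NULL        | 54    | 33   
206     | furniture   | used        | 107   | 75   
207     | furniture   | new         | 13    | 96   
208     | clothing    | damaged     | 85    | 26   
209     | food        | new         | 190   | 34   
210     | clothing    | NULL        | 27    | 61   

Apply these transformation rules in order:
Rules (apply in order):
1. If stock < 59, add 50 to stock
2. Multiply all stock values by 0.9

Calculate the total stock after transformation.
715.5

Step 1: Apply Rule 1 - Add 50 to records with stock < 59
  - 4 records affected: 142 + (4 × 50) = 342
  - Unaffected records: 453
  - Sum after Rule 1: 795
Step 2: Apply Rule 2 - Multiply all by 0.9
  - 795 × 0.9 = 715.5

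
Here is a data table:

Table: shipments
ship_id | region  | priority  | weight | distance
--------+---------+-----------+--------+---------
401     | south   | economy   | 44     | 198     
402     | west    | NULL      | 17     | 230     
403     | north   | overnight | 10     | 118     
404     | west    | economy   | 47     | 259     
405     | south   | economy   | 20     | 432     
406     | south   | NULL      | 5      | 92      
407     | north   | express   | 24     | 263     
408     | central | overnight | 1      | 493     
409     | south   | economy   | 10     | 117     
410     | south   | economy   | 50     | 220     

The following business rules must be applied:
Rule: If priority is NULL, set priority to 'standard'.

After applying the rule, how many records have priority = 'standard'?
2

Step 1: Count records where priority IS NULL
Step 2: Found 2 records with NULL priority
Step 3: These records will have priority set to 'standard'
Step 4: Records already having priority = 'standard': 0
Step 5: Answer: 2 + 0 = 2 records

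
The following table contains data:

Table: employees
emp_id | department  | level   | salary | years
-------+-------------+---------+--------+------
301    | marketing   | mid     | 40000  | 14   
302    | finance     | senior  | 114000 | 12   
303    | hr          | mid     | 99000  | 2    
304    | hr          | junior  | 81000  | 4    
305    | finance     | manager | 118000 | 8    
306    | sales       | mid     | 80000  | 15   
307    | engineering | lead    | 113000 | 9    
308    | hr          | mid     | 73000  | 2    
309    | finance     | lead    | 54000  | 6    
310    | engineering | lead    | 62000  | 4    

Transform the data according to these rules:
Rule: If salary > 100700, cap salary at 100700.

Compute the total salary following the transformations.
791100

Step 1: 3 records have salary > 100700
Step 2: These records originally summed to 345000
Step 3: After capping: 3 × 100700 = 302100
Step 4: Unaffected records sum: 489000
Step 5: Final sum = 302100 + 489000 = 791100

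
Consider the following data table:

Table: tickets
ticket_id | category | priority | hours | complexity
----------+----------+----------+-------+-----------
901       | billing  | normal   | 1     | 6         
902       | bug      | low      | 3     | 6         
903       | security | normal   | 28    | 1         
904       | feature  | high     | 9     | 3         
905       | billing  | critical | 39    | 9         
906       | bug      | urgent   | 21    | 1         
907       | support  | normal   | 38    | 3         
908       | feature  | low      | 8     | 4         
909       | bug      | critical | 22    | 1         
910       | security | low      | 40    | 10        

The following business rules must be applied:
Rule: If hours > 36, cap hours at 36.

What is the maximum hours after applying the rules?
36

Step 1: Original maximum hours = 40
Step 2: Apply cap at 36
Step 3: 3 records had hours > 36 and were capped
Step 4: Maximum after transformation = 36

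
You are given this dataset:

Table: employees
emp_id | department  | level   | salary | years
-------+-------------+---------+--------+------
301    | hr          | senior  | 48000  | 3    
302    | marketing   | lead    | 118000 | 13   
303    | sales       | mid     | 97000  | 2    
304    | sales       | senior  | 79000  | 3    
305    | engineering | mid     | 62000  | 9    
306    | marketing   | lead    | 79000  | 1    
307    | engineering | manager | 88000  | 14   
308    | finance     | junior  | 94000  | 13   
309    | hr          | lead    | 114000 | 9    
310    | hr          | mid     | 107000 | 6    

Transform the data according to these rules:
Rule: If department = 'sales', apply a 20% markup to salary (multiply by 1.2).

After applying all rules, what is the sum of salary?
921200.0

Step 1: Records with department = 'sales' have total salary = 176000
Step 2: Apply multiplier: 176000 × 1.2 = 211200.0
Step 3: Other records total: 710000
Step 4: Final sum = 211200.0 + 710000 = 921200.0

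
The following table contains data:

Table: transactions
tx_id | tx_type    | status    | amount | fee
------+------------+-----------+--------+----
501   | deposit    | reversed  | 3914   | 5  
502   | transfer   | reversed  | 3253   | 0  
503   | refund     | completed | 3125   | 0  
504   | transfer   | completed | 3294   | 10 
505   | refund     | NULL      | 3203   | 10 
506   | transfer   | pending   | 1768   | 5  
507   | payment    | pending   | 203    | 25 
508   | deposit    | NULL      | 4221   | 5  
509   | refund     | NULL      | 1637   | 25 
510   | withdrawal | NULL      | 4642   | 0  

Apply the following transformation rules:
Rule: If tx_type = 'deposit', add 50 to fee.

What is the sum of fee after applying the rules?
185

Step 1: Count records where tx_type = 'deposit': 2
Step 2: Total bonus added: 2 × 50 = 100
Step 3: Original sum of fee: 85
Step 4: Final sum = 85 + 100 = 185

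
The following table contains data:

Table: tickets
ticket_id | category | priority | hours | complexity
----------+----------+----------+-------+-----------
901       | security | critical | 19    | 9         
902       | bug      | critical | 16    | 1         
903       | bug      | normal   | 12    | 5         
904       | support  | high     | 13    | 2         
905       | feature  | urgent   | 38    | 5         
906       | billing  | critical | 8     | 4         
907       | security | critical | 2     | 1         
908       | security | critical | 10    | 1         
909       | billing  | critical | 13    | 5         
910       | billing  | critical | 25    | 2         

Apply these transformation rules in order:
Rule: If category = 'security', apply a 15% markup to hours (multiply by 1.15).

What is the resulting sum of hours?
160.65

Step 1: Records with category = 'security' have total hours = 31
Step 2: Apply multiplier: 31 × 1.15 = 35.65
Step 3: Other records total: 125
Step 4: Final sum = 35.65 + 125 = 160.65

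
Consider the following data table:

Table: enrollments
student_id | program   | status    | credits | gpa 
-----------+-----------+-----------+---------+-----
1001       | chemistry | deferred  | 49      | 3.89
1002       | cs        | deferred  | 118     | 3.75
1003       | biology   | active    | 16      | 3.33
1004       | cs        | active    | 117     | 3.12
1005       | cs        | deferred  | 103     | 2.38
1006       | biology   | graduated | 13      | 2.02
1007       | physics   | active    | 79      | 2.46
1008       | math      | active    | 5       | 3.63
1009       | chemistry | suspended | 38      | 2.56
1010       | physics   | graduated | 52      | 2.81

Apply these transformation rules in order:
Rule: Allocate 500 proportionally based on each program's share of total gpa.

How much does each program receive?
biology: 89.32, chemistry: 107.68, cs: 154.42, math: 60.6, physics: 87.98

Step 1: Calculate total gpa = 29.95
Step 2: Calculate each program's proportion:
  biology: 5.35/29.95 = 17.86% → 89.32
  chemistry: 6.45/29.95 = 21.54% → 107.68
  cs: 9.25/29.95 = 30.88% → 154.42
  math: 3.63/29.95 = 12.12% → 60.6
  physics: 5.27/29.95 = 17.60% → 87.98
Step 3: Verify: sum of allocations ≈ 500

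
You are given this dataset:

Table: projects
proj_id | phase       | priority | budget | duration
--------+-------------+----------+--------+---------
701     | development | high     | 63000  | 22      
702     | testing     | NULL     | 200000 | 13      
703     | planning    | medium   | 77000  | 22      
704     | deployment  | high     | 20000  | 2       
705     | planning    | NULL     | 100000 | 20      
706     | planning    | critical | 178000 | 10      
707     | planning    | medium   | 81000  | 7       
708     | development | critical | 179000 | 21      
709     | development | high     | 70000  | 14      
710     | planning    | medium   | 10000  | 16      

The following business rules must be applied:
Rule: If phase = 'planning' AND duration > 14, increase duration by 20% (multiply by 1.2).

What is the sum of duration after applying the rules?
158.6

Step 1: Find records where phase = 'planning' AND duration > 14
Step 2: 3 records match, summing to 58
Step 3: After multiplier: 58 × 1.2 = 69.6
Step 4: Unaffected records sum: 89
Step 5: Final sum = 69.6 + 89 = 158.6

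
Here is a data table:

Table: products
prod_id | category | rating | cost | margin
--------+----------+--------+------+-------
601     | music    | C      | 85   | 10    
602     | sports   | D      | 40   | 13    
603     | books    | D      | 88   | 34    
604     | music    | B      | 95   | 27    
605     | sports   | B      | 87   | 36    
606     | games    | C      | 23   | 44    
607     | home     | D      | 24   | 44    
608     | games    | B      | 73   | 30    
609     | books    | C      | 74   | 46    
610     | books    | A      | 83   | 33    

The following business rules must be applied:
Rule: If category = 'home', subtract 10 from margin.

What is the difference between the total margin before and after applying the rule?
10

Step 1: Original sum of margin = 317
Step 2: 1 records have category = 'home'
Step 3: Each affected record changes by -10
Step 4: Total change = 1 × -10 = -10
Step 5: New sum = 317 + -10 = 307
Step 6: Difference = |307 - 317| = 10
        (Sum decreased by 10)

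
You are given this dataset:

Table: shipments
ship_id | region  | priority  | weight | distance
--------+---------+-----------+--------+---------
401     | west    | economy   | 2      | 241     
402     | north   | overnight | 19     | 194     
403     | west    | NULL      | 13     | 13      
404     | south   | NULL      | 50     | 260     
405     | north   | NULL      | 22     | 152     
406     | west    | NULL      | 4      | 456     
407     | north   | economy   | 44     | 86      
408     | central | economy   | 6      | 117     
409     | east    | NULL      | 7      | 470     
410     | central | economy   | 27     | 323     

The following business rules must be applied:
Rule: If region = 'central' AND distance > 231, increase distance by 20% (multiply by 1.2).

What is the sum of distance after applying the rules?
2376.6

Step 1: Find records where region = 'central' AND distance > 231
Step 2: 1 records match, summing to 323
Step 3: After multiplier: 323 × 1.2 = 387.6
Step 4: Unaffected records sum: 1989
Step 5: Final sum = 387.6 + 1989 = 2376.6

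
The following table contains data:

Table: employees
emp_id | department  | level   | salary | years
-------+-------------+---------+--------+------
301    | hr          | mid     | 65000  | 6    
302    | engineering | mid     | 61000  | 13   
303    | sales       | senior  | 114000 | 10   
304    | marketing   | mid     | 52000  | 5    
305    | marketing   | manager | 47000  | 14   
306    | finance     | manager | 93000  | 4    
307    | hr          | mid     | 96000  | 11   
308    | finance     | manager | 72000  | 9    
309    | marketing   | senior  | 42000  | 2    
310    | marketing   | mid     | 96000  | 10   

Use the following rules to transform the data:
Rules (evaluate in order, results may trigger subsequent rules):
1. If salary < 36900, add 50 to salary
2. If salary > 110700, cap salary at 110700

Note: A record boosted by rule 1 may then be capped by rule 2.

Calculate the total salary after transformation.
734700

Step 1: Apply rule 1 to records with salary < 36900
  - 0 records get bonus of 50
  - Of these, 0 records then exceed 110700 and get capped
Step 2: Apply rule 2 to records with salary > 110700
  - 1 records (original) are capped
Step 3: Calculate final sum = 734700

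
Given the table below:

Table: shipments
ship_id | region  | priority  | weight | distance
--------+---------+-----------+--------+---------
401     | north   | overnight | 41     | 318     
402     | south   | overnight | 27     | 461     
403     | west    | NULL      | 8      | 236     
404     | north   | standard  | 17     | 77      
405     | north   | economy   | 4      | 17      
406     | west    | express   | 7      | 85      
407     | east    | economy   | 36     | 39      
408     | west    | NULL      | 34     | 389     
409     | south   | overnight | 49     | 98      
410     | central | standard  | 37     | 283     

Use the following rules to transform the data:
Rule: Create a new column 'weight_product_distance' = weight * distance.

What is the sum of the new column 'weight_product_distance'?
59248

Step 1: For each record, compute weight * distance
Example calculations:
  41 * 318 = 13038
  27 * 461 = 12447
  8 * 236 = 1888
  ...
Step 2: Sum all derived values
Step 3: Total = 59248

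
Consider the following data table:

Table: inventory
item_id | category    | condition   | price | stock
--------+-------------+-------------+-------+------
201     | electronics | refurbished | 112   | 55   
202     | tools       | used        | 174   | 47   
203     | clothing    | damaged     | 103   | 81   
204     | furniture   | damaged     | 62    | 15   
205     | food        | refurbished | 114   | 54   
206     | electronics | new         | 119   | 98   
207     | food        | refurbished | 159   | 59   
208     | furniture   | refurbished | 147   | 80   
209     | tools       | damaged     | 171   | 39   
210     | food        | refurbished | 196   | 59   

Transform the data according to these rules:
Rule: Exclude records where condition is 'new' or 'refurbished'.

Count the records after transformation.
4

Step 1: Count records to exclude
  - 1 (new) + 5 (refurbished) = 6 records
Step 2: Total records: 10
Step 3: Remaining = 10 - 6 = 4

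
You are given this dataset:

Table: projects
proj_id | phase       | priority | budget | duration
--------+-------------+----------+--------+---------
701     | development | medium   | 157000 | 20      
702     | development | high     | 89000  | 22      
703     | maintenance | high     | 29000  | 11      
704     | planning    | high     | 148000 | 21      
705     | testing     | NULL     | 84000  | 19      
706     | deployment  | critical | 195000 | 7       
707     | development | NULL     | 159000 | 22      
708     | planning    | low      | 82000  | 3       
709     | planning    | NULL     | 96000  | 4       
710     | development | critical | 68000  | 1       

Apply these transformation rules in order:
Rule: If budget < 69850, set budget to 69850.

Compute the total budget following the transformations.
1149700

Step 1: 2 records have budget < 69850
Step 2: These records originally summed to 97000
Step 3: After setting to minimum: 2 × 69850 = 139700
Step 4: Unaffected records sum: 1010000
Step 5: Final sum = 139700 + 1010000 = 1149700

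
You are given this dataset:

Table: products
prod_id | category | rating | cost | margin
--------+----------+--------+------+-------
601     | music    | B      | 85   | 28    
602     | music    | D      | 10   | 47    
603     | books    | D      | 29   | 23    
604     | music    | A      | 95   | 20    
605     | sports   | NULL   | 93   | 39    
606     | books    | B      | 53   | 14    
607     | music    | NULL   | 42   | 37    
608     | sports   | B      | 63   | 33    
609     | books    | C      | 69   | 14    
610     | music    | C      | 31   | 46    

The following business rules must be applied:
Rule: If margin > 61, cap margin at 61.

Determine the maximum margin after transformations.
47

Step 1: Original maximum margin = 47
Step 2: Check cap of 61 against maximum
Step 3: No records exceed the cap (max 47 <= cap 61), so no capping applies
Step 4: Maximum after transformation = 47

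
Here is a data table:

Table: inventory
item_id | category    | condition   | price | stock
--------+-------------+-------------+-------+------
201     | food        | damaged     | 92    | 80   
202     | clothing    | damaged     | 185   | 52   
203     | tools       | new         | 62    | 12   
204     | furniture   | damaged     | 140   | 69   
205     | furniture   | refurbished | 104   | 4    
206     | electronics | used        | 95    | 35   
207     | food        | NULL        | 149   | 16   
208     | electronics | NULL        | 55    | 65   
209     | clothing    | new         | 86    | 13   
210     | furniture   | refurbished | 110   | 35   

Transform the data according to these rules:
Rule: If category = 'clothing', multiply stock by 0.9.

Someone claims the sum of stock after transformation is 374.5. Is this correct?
Yes, the result is correct.

Step 1: Calculate the correct sum after transformation
Step 2: Apply multiplier 0.9 to records where category = 'clothing'
Step 3: Correct result = 374.5
Step 4: Claimed result = 374.5
Step 5: 374.5 = 374.5 ✓
Conclusion: The claimed result is correct.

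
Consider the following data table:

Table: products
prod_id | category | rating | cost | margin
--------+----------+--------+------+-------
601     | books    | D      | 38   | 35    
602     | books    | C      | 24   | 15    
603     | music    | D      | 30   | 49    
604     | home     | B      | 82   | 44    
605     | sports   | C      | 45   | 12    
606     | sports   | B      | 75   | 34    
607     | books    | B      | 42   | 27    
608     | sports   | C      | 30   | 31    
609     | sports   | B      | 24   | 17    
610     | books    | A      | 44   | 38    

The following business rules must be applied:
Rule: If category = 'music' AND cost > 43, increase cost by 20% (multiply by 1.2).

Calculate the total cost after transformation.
434

Step 1: Find records where category = 'music' AND cost > 43
Step 2: 0 records match, summing to 0
Step 3: After multiplier: 0 × 1.2 = 0.0
Step 4: Unaffected records sum: 434
Step 5: Final sum = 0.0 + 434 = 434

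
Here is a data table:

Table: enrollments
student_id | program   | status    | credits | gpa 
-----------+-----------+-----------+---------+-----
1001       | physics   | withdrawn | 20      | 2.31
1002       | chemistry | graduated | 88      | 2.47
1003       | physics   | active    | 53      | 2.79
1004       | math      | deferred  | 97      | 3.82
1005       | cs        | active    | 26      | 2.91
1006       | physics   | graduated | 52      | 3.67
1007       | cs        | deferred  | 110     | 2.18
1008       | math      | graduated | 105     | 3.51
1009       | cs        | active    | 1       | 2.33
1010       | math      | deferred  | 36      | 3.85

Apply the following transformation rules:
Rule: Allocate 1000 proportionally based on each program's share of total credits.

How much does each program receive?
chemistry: 149.66, cs: 232.99, math: 404.76, physics: 212.59

Step 1: Calculate total credits = 588
Step 2: Calculate each program's proportion:
  chemistry: 88/588 = 14.97% → 149.66
  cs: 137/588 = 23.30% → 232.99
  math: 238/588 = 40.48% → 404.76
  physics: 125/588 = 21.26% → 212.59
Step 3: Verify: sum of allocations ≈ 1000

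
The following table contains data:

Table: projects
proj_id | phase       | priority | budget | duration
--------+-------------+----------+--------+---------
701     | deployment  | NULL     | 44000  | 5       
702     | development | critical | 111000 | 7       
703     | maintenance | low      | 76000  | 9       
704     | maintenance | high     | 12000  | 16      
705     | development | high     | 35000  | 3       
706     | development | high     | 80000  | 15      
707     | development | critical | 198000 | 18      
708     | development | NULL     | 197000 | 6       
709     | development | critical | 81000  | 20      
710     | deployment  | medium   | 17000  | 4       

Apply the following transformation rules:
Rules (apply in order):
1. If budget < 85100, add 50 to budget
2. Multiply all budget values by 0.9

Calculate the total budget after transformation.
766215.0

Step 1: Apply Rule 1 - Add 50 to records with budget < 85100
  - 7 records affected: 345000 + (7 × 50) = 345350
  - Unaffected records: 506000
  - Sum after Rule 1: 851350
Step 2: Apply Rule 2 - Multiply all by 0.9
  - 851350 × 0.9 = 766215.0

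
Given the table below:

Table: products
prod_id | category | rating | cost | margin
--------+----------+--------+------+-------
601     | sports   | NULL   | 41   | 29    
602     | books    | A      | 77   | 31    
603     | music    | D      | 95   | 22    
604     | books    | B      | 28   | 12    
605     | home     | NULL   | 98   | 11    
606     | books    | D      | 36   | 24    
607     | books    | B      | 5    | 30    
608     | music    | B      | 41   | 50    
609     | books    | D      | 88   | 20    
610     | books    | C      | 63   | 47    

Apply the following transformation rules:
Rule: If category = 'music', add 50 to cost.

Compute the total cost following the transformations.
672

Step 1: Count records where category = 'music': 2
Step 2: Total bonus added: 2 × 50 = 100
Step 3: Original sum of cost: 572
Step 4: Final sum = 572 + 100 = 672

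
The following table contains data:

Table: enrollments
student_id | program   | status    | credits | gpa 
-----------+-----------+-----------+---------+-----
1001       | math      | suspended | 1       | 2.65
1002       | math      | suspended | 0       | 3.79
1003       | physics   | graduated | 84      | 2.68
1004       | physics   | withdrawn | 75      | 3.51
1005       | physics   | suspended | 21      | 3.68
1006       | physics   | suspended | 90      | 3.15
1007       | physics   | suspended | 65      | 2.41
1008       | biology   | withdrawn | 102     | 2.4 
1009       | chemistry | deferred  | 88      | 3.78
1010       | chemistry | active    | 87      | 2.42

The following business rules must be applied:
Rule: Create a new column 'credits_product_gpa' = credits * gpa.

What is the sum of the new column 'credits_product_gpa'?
1796.43

Step 1: For each record, compute credits * gpa
Example calculations:
  1 * 2.65 = 2.65
  0 * 3.79 = 0.0
  84 * 2.68 = 225.12
  ...
Step 2: Sum all derived values
Step 3: Total = 1796.43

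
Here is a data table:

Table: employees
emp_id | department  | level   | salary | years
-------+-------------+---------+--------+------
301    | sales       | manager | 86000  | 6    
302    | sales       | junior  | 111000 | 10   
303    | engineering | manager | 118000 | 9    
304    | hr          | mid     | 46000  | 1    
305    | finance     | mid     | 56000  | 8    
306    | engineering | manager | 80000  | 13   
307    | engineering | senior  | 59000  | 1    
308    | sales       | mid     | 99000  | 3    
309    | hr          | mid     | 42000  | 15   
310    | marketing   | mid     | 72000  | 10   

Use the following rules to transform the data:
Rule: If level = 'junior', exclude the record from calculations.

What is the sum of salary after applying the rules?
658000

Step 1: Identify records where level = 'junior'
Step 2: The excluded records sum to 111000
Step 3: Original total salary = 769000
Step 4: Remaining total = 769000 - 111000 = 658000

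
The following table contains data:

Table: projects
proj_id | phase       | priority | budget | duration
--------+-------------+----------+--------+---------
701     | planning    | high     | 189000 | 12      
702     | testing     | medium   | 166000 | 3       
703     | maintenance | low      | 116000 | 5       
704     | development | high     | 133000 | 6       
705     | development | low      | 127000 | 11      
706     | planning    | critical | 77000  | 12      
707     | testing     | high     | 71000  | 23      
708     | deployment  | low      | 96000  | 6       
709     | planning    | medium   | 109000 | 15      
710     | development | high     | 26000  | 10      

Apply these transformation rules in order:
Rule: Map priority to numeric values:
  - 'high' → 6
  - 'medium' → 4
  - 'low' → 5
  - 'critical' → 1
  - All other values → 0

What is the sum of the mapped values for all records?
48

Step 1: Apply mapping to each record
Step 2: Count by status:
  'high': 4 records × 6 = 24
  'medium': 2 records × 4 = 8
  'low': 3 records × 5 = 15
  'critical': 1 records × 1 = 1
Step 3: Sum all mapped values = 48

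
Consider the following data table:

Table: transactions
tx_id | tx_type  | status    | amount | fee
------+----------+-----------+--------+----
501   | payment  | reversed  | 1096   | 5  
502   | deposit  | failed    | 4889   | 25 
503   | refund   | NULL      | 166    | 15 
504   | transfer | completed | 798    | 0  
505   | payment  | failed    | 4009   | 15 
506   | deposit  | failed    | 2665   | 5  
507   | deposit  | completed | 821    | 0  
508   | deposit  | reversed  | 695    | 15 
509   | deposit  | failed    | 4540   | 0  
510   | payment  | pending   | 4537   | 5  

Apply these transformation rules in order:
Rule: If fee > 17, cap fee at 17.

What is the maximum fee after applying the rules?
17

Step 1: Original maximum fee = 25
Step 2: Apply cap at 17
Step 3: 1 records had fee > 17 and were capped
Step 4: Maximum after transformation = 17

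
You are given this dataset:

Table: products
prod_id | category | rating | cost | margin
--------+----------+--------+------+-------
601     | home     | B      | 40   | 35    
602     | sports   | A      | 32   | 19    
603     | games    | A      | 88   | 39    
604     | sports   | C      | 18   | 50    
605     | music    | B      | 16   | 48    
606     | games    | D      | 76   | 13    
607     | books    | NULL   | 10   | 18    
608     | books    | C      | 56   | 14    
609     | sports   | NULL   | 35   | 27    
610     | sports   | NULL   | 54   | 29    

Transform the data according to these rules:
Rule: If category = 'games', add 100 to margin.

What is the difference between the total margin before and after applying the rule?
200

Step 1: Original sum of margin = 292
Step 2: 2 records have category = 'games'
Step 3: Each affected record changes by 100
Step 4: Total change = 2 × 100 = 200
Step 5: New sum = 292 + 200 = 492
Step 6: Difference = |492 - 292| = 200
        (Sum increased by 200)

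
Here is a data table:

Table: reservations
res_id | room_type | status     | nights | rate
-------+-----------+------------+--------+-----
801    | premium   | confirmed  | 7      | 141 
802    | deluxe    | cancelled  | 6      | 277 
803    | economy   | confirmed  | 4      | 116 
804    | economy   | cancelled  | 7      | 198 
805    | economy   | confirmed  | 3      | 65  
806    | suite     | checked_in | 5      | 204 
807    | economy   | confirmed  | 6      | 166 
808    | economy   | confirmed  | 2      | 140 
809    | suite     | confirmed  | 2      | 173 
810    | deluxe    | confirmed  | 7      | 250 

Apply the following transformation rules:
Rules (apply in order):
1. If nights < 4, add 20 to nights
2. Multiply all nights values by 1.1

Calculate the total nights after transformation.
119.9

Step 1: Apply Rule 1 - Add 20 to records with nights < 4
  - 3 records affected: 7 + (3 × 20) = 67
  - Unaffected records: 42
  - Sum after Rule 1: 109
Step 2: Apply Rule 2 - Multiply all by 1.1
  - 109 × 1.1 = 119.9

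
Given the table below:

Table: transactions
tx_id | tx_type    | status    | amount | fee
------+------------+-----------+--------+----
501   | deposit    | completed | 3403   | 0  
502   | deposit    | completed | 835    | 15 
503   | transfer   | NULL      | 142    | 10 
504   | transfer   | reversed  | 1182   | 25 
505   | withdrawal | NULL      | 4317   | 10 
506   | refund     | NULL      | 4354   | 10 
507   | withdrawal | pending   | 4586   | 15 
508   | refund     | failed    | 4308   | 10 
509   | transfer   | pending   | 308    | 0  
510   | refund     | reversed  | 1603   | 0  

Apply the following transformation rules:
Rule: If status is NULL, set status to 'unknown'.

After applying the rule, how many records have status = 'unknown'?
3

Step 1: Count records where status IS NULL
Step 2: Found 3 records with NULL status
Step 3: These records will have status set to 'unknown'
Step 4: Records already having status = 'unknown': 0
Step 5: Answer: 3 + 0 = 3 records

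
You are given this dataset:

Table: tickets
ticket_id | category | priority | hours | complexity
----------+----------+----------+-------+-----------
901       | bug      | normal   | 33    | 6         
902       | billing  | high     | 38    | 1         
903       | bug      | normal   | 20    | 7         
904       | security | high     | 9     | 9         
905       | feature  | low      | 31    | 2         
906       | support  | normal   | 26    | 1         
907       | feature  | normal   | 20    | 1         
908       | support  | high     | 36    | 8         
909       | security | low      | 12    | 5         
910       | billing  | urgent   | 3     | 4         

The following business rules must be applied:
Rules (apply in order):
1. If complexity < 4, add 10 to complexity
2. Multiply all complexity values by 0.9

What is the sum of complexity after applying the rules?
75.6

Step 1: Apply Rule 1 - Add 10 to records with complexity < 4
  - 4 records affected: 5 + (4 × 10) = 45
  - Unaffected records: 39
  - Sum after Rule 1: 84
Step 2: Apply Rule 2 - Multiply all by 0.9
  - 84 × 0.9 = 75.6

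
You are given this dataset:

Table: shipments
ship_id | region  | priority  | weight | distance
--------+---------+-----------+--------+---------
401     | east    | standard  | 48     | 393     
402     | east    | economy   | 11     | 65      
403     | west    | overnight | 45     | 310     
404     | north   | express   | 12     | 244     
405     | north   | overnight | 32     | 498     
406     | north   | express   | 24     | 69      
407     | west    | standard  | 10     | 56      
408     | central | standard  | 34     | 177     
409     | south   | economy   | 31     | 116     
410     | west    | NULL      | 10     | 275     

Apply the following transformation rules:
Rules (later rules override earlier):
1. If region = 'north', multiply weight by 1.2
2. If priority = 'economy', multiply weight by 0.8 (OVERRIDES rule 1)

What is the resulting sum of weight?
262.2

Step 1: Rule 2 takes priority for records with priority = 'economy'
  - 2 records: 42 × 0.8 = 33.6
Step 2: Rule 1 applies to remaining records with region = 'north'
  - 3 records: 68 × 1.2 = 81.6
Step 3: Other records unchanged: 147
Step 4: Final sum = 33.6 + 81.6 + 147 = 262.2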